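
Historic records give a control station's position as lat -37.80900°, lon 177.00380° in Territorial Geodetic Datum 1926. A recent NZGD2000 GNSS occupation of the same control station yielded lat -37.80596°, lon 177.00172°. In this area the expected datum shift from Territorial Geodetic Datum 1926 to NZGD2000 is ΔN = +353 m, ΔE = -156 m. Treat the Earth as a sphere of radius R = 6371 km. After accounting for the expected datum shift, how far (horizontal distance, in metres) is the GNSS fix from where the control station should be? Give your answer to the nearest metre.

Observed coordinate differences: Δφ = +0.00304°, Δλ = -0.00208°.
Converting to metres (1° lat = 111195 m, cos φ = 0.790059): observed ΔN = 338.0 m, observed ΔE = -182.7 m.
Subtracting the expected shift leaves a residual of 338.0 − (353) = -15.0 m north and -182.7 − (-156) = -26.7 m east.
Residual distance = √((-15.0)² + (-26.7)²) = 30.6 m.

31 m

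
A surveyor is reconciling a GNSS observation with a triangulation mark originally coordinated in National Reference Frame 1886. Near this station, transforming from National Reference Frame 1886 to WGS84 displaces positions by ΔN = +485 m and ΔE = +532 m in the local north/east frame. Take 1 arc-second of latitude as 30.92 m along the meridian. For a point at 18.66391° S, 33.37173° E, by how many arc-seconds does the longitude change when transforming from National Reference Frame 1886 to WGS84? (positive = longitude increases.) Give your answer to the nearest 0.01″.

Δλ = 18.16″

At latitude -18.66391°, cos φ = 0.947412.
1″ of longitude at this latitude = 30.92 × cos φ = 29.2940 m, so Δλ = 532.0 / 29.2940 = 18.161″.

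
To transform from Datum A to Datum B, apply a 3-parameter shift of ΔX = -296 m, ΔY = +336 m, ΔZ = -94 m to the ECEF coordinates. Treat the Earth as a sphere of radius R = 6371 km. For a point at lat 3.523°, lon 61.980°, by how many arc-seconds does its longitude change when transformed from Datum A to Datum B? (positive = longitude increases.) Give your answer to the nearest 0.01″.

sin φ = 0.061449, cos φ = 0.998110, sin λ = 0.882784, cos λ = 0.469780.
East component: ΔE = −sin λ·ΔX + cos λ·ΔY = −(0.882784)(-296) + (0.469780)(336) = 419.15 m.
1° of latitude spans πR/180 = 111195 m; at latitude φ, 1° of longitude spans that × cos φ = 110984.8 m, so Δλ = 419.15 / 110984.8 × 3600 = 13.596″.

Δλ = 13.60″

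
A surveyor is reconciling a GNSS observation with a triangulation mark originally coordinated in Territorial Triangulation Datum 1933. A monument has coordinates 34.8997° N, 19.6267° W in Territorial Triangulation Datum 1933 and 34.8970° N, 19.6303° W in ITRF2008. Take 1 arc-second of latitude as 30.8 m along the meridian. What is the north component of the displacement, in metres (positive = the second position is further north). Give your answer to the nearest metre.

Δφ = 34.8970° − 34.8997° = -0.0027°; Δλ = -19.6303° − -19.6267° = -0.0036°.
1° of latitude = 3600 × 30.80 = 110880 m.
ΔN = Δφ × 110880 = -299.4 m; ΔE = Δλ × 110880 × cos(34.8997°) = -0.0036 × 110880 × 0.820155 = -327.4 m.

ΔN = -299 m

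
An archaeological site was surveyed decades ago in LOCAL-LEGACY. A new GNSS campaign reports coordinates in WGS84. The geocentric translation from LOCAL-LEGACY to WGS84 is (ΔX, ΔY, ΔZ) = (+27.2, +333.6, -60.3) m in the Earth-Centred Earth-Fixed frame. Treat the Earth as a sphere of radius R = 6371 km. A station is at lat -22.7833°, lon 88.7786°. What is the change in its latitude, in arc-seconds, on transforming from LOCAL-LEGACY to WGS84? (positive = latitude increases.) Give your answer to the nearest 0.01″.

sin φ = -0.387247, cos φ = 0.921976, sin λ = 0.999773, cos λ = 0.021316.
North component: ΔN = −sin φ cos λ·ΔX − sin φ sin λ·ΔY + cos φ·ΔZ = −(-0.387247)(0.021316)(27.2) − (-0.387247)(0.999773)(333.6) + (0.921976)(-60.3) = 73.79 m.
1° of latitude spans πR/180 = 111195 m, so Δφ = 73.79 / 111195 × 3600 = 2.389″.

Δφ = 2.39″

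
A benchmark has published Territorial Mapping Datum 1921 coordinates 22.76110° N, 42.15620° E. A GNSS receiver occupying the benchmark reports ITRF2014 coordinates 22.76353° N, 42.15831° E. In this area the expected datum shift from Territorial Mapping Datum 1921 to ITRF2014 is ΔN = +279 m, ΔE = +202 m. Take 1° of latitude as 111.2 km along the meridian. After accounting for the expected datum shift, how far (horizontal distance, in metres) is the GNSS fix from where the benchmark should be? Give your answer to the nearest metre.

17 m

Observed coordinate differences: Δφ = +0.00243°, Δλ = +0.00211°.
Converting to metres (1° lat = 111200 m, cos φ = 0.922126): observed ΔN = 270.2 m, observed ΔE = 216.4 m.
Subtracting the expected shift leaves a residual of 270.2 − (279) = -8.8 m north and 216.4 − (202) = 14.4 m east.
Residual distance = √((-8.8)² + 14.4²) = 16.8 m.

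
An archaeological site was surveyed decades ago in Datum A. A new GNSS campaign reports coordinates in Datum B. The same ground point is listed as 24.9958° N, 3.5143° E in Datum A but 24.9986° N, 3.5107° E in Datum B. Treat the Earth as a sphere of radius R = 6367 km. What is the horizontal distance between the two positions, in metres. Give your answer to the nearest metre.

Δφ = 24.9986° − 24.9958° = +0.0028°; Δλ = 3.5107° − 3.5143° = -0.0036°.
1° along a meridian = πR/180 = 111125 m.
ΔN = Δφ × 111125 = 311.2 m; ΔE = Δλ × 111125 × cos(24.9958°) = -0.0036 × 111125 × 0.906339 = -362.6 m.
Distance = √(ΔE² + ΔN²) = √((-362.6)² + 311.2²) = 477.8 m.

478 m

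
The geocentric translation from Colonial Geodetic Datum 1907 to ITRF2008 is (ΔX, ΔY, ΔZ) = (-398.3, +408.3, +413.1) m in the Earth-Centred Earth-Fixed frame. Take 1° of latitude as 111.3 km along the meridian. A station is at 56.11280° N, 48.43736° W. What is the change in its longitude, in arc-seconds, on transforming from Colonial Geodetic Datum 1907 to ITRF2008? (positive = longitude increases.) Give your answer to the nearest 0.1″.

sin φ = 0.830137, cos φ = 0.557560, sin λ = -0.748231, cos λ = 0.663438.
East component: ΔE = −sin λ·ΔX + cos λ·ΔY = −(-0.748231)(-398.3) + (0.663438)(408.3) = -27.14 m.
1° of latitude spans 111300 m; at latitude φ, 1° of longitude spans that × cos φ = 62056.4 m, so Δλ = -27.14 / 62056.4 × 3600 = -1.574″.

Δλ = -1.6″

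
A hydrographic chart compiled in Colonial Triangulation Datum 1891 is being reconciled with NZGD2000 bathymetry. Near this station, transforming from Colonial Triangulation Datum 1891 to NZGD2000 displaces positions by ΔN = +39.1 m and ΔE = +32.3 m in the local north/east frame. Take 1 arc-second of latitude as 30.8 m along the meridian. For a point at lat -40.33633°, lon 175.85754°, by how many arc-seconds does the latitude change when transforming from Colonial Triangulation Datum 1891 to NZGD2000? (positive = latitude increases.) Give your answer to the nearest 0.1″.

Δφ = 1.3″

1″ of latitude = 30.80 m, so Δφ = 39.1 / 30.80 = 1.269″.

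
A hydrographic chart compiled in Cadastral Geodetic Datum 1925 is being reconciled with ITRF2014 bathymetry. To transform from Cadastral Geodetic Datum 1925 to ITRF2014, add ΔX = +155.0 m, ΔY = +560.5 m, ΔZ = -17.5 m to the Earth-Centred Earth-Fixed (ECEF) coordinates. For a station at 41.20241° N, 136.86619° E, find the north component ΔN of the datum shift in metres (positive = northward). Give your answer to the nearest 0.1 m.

ΔN = -191.1 m

At φ = 41.20241°, λ = 136.86619°: sin φ = 0.658721, cos φ = 0.752387, sin λ = 0.683705, cos λ = -0.729759.
ΔN = −sin φ cos λ·ΔX − sin φ sin λ·ΔY + cos φ·ΔZ = −(0.658721)(-0.729759)(155.0) − (0.658721)(0.683705)(560.5) + (0.752387)(-17.5) = -191.09 m.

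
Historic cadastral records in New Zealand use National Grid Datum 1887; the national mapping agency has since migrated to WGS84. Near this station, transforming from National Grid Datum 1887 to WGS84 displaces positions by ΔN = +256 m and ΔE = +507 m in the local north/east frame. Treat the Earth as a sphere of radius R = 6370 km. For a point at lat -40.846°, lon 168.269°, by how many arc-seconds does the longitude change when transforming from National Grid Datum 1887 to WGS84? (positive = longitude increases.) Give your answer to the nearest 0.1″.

Δλ = 21.7″

At latitude -40.846°, cos φ = 0.756470.
One radian of longitude at latitude φ spans R cos φ, so Δλ = ΔE / (R cos φ) = 507.0 / (6370000 × 0.756470) = 1.0521e-04 rad = 21.702″.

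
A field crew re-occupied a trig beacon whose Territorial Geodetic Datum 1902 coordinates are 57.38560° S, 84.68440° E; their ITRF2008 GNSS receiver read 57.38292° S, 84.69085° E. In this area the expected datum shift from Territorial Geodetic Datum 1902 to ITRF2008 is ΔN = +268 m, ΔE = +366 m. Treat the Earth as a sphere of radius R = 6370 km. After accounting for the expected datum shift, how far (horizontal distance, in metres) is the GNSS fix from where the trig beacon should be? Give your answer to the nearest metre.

36 m

Observed coordinate differences: Δφ = +0.00268°, Δλ = +0.00645°.
Converting to metres (1° lat = 111177 m, cos φ = 0.538982): observed ΔN = 298.0 m, observed ΔE = 386.5 m.
Subtracting the expected shift leaves a residual of 298.0 − (268) = 30.0 m north and 386.5 − (366) = 20.5 m east.
Residual distance = √(30.0² + 20.5²) = 36.3 m.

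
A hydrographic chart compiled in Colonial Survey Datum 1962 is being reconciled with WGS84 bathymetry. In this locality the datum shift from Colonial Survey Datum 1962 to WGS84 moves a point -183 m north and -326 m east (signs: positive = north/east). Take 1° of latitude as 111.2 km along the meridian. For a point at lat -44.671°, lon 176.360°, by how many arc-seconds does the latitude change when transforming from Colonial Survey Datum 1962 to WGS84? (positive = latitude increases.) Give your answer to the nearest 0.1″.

1° of latitude = 111.2 km, so Δφ = -183.0 / 111200 = -0.0016457° = -5.924″.

Δφ = -5.9″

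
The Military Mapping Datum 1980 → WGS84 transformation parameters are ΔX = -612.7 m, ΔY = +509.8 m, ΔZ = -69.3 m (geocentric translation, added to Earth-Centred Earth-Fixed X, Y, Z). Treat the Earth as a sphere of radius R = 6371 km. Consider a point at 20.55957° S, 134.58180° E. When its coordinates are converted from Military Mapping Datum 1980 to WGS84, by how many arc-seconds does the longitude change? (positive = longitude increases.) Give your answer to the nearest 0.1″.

sin φ = -0.351181, cos φ = 0.936308, sin λ = 0.712249, cos λ = -0.701927.
East component: ΔE = −sin λ·ΔX + cos λ·ΔY = −(0.712249)(-612.7) + (-0.701927)(509.8) = 78.55 m.
1° of latitude spans πR/180 = 111195 m; at latitude φ, 1° of longitude spans that × cos φ = 104112.7 m, so Δλ = 78.55 / 104112.7 × 3600 = 2.716″.

Δλ = 2.7″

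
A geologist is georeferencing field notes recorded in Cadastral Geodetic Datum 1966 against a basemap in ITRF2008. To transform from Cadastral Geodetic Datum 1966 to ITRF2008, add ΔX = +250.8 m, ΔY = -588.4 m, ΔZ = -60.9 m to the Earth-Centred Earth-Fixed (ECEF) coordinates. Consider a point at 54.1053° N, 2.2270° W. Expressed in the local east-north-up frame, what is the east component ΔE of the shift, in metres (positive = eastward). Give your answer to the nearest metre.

At φ = 54.1053°, λ = -2.2270°: sin φ = 0.810096, cos φ = 0.586297, sin λ = -0.038859, cos λ = 0.999245.
ΔE = −sin λ·ΔX + cos λ·ΔY = −(-0.038859)·(250.8) + (0.999245)·(-588.4) = -578.21 m.

ΔE = -578 m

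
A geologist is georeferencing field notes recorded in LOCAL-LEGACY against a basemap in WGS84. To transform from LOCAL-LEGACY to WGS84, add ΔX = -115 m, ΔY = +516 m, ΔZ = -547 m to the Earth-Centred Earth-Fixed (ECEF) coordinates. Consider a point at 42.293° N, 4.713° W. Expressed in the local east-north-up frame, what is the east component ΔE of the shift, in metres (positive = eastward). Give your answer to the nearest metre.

The local east axis at (φ, λ) is (−sin λ, cos λ, 0), so ΔE = −sin(-4.713°)·(-115) + cos(-4.713°)·516 = 504.81 m.

ΔE = 505 m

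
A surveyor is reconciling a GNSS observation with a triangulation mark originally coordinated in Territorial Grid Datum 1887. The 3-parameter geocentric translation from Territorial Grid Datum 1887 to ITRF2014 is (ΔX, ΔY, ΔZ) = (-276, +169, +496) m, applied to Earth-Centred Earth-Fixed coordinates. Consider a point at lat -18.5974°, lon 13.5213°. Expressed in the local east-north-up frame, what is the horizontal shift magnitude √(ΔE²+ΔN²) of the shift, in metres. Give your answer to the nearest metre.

458 m

At φ = -18.5974°, λ = 13.5213°: sin φ = -0.318916, cos φ = 0.947783, sin λ = 0.233807, cos λ = 0.972283.
ΔE = −sin λ·ΔX + cos λ·ΔY = −(0.233807)·(-276) + (0.972283)·(169) = 228.85 m.
ΔN = −sin φ cos λ·ΔX − sin φ sin λ·ΔY + cos φ·ΔZ = −(-0.318916)(0.972283)(-276) − (-0.318916)(0.233807)(169) + (0.947783)(496) = 397.12 m.
Horizontal magnitude = √(ΔE² + ΔN²) = √(228.85² + 397.12²) = 458.34 m.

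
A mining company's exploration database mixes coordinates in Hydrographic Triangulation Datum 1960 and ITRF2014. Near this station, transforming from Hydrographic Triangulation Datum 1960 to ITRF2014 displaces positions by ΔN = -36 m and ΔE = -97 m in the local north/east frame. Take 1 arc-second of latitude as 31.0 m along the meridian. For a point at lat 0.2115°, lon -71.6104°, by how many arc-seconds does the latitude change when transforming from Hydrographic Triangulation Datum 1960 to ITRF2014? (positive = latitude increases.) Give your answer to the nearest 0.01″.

1″ of latitude = 31.00 m, so Δφ = -36.0 / 31.00 = -1.161″.

Δφ = -1.16″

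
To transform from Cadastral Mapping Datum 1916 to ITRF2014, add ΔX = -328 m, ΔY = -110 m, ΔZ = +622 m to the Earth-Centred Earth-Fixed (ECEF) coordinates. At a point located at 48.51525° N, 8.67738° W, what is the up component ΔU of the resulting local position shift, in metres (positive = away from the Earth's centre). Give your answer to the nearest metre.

The local up (radial) axis is (cos φ cos λ, cos φ sin λ, sin φ), giving ΔU = -214.787 + 10.993 + 465.960 = 262.17 m.

ΔU = 262 m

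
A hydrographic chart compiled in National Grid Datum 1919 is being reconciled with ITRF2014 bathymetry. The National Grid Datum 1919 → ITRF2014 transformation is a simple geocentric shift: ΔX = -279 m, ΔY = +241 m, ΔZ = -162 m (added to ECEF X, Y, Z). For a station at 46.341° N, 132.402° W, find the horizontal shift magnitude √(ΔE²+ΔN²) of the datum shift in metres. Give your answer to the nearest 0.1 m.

At φ = 46.341°, λ = -132.402°: sin φ = 0.723461, cos φ = 0.690365, sin λ = -0.738432, cos λ = -0.674328.
ΔE = −sin λ·ΔX + cos λ·ΔY = −(-0.738432)·(-279) + (-0.674328)·(241) = -368.54 m.
ΔN = −sin φ cos λ·ΔX − sin φ sin λ·ΔY + cos φ·ΔZ = −(0.723461)(-0.674328)(-279) − (0.723461)(-0.738432)(241) + (0.690365)(-162) = -119.20 m.
Horizontal magnitude = √(ΔE² + ΔN²) = √((-368.54)² + (-119.20)²) = 387.33 m.

387.3 m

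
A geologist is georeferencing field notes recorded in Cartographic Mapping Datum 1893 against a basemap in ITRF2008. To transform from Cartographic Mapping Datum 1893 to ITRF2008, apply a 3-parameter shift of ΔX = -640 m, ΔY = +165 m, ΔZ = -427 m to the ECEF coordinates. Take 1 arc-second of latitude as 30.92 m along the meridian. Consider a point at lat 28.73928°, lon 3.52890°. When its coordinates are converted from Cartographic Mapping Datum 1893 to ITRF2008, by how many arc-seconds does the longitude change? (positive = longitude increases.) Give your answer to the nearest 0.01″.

Δλ = 7.53″

sin φ = 0.480825, cos φ = 0.876817, sin λ = 0.061552, cos λ = 0.998104.
East component: ΔE = −sin λ·ΔX + cos λ·ΔY = −(0.061552)(-640) + (0.998104)(165) = 204.08 m.
1° of latitude spans 3600 × 30.92 = 111312 m; at latitude φ, 1° of longitude spans that × cos φ = 97600.2 m, so Δλ = 204.08 / 97600.2 × 3600 = 7.528″.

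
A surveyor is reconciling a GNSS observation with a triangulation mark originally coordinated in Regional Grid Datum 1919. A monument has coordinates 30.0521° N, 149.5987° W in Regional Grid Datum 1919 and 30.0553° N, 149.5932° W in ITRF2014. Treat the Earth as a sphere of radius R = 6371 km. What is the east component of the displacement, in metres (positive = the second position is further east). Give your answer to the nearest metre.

ΔE = 529 m

Δφ = 30.0553° − 30.0521° = +0.0032°; Δλ = -149.5932° − -149.5987° = +0.0055°.
1° along a meridian = πR/180 = 111195 m.
ΔN = Δφ × 111195 = 355.8 m; ΔE = Δλ × 111195 × cos(30.0521°) = +0.0055 × 111195 × 0.865570 = 529.4 m.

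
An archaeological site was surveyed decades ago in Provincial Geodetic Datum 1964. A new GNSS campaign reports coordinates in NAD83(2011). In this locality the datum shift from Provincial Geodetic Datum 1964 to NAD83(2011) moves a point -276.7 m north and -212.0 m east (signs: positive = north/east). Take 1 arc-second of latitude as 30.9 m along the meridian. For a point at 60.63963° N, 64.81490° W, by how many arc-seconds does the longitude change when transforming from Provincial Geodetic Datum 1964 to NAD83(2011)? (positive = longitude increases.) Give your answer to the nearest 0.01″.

Δλ = -13.99″

At latitude 60.63963°, cos φ = 0.490301.
1″ of longitude at this latitude = 30.90 × cos φ = 15.1503 m, so Δλ = -212.0 / 15.1503 = -13.993″.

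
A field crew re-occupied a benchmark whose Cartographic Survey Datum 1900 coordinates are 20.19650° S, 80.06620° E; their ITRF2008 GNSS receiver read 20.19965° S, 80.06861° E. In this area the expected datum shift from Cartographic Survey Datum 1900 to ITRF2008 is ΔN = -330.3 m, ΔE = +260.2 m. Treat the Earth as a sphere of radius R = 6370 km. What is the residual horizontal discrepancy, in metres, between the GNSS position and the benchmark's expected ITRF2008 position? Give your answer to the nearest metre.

22 m

Observed coordinate differences: Δφ = -0.00315°, Δλ = +0.00241°.
Converting to metres (1° lat = 111177 m, cos φ = 0.938514): observed ΔN = -350.2 m, observed ΔE = 251.5 m.
Subtracting the expected shift leaves a residual of -350.2 − (-330.3) = -19.9 m north and 251.5 − (260.2) = -8.7 m east.
Residual distance = √((-19.9)² + (-8.7)²) = 21.7 m.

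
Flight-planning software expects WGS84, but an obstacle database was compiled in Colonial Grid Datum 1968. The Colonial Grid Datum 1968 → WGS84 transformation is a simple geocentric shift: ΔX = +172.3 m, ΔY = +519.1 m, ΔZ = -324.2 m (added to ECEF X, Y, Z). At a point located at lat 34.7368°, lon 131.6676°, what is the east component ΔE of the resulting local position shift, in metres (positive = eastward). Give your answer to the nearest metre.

ΔE = -474 m

At φ = 34.7368°, λ = 131.6676°: sin φ = 0.569807, cos φ = 0.821778, sin λ = 0.747014, cos λ = -0.664808.
ΔE = −sin λ·ΔX + cos λ·ΔY = −(0.747014)·(172.3) + (-0.664808)·(519.1) = -473.81 m.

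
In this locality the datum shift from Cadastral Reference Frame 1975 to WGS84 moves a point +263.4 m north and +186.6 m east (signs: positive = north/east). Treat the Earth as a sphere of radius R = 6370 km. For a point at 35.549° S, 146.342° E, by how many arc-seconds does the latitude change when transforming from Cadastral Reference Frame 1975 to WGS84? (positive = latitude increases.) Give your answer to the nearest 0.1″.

Δφ = 8.5″

On a sphere of radius R, 1 rad of latitude = R, so Δφ = ΔN / R = 263.4 / 6370000 = 4.1350e-05 rad = 8.529″.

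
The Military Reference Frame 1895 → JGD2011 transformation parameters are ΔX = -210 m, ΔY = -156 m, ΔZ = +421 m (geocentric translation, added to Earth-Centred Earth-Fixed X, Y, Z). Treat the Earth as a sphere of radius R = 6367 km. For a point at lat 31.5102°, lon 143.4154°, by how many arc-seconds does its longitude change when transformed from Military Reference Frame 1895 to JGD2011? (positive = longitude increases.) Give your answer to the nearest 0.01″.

sin φ = 0.522650, cos φ = 0.852547, sin λ = 0.596009, cos λ = -0.802978.
East component: ΔE = −sin λ·ΔX + cos λ·ΔY = −(0.596009)(-210) + (-0.802978)(-156) = 250.43 m.
1° of latitude spans πR/180 = 111125 m; at latitude φ, 1° of longitude spans that × cos φ = 94739.4 m, so Δλ = 250.43 / 94739.4 × 3600 = 9.516″.

Δλ = 9.52″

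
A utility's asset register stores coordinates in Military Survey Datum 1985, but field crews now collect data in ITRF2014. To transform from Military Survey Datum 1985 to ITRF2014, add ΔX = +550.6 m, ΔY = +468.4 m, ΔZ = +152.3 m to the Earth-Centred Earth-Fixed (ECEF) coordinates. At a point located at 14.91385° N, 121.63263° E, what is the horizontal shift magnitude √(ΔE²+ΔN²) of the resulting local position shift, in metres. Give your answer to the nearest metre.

The local east axis at (φ, λ) is (−sin λ, cos λ, 0), so ΔE = −sin(121.63263°)·550.6 + cos(121.63263°)·468.4 = -714.46 m.
The local north axis is (−sin φ cos λ, −sin φ sin λ, cos φ), giving ΔN = 74.321 − 102.640 + 147.170 = 118.85 m.
Horizontal magnitude = √(ΔE² + ΔN²) = √((-714.46)² + 118.85²) = 724.28 m.

724 m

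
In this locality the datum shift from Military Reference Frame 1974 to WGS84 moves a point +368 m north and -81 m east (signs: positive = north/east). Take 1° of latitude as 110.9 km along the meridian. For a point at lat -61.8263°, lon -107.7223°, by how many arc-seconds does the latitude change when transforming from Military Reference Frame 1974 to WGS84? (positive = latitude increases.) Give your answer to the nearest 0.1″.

Δφ = 11.9″

1° of latitude = 110.9 km, so Δφ = 368.0 / 110900 = 0.0033183° = 11.946″.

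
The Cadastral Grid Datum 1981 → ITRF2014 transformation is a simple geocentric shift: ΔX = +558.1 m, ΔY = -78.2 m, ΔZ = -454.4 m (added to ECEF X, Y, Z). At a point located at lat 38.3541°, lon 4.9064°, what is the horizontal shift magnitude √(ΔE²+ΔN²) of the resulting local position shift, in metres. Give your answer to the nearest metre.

At φ = 38.3541°, λ = 4.9064°: sin φ = 0.620520, cos φ = 0.784191, sin λ = 0.085528, cos λ = 0.996336.
ΔE = −sin λ·ΔX + cos λ·ΔY = −(0.085528)·(558.1) + (0.996336)·(-78.2) = -125.65 m.
ΔN = −sin φ cos λ·ΔX − sin φ sin λ·ΔY + cos φ·ΔZ = −(0.620520)(0.996336)(558.1) − (0.620520)(0.085528)(-78.2) + (0.784191)(-454.4) = -697.23 m.
Horizontal magnitude = √(ΔE² + ΔN²) = √((-125.65)² + (-697.23)²) = 708.46 m.

708 m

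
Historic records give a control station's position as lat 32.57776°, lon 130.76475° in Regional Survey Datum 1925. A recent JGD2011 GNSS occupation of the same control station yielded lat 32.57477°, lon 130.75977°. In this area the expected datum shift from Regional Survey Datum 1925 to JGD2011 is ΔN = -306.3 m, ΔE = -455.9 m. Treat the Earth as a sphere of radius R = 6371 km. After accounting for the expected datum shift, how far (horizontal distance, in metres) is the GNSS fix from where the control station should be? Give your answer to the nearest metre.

28 m

Observed coordinate differences: Δφ = -0.00299°, Δλ = -0.00498°.
Converting to metres (1° lat = 111195 m, cos φ = 0.842661): observed ΔN = -332.5 m, observed ΔE = -466.6 m.
Subtracting the expected shift leaves a residual of -332.5 − (-306.3) = -26.2 m north and -466.6 − (-455.9) = -10.7 m east.
Residual distance = √((-26.2)² + (-10.7)²) = 28.3 m.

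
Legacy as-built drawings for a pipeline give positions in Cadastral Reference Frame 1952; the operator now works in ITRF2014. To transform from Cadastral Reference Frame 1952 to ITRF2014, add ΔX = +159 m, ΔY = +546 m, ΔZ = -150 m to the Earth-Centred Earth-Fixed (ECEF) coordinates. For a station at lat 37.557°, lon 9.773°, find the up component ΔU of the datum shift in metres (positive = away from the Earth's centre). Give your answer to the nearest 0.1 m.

The local up (radial) axis is (cos φ cos λ, cos φ sin λ, sin φ), giving ΔU = 124.218 + 73.472 − 91.433 = 106.26 m.

ΔU = 106.3 m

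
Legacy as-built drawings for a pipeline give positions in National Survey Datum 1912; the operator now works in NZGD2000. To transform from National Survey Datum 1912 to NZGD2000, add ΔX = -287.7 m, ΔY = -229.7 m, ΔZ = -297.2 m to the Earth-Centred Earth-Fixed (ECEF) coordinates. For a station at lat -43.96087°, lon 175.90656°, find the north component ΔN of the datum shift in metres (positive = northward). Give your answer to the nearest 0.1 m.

The local north axis is (−sin φ cos λ, −sin φ sin λ, cos φ), giving ΔN = 199.202 − 11.382 − 213.929 = -26.11 m.

ΔN = -26.1 m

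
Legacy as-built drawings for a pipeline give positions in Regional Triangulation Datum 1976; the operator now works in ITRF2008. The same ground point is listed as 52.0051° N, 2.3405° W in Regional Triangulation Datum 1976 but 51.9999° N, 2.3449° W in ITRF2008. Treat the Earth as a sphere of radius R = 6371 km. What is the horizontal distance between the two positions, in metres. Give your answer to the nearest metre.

652 m

Δφ = 51.9999° − 52.0051° = -0.0052°; Δλ = -2.3449° − -2.3405° = -0.0044°.
1° along a meridian = πR/180 = 111195 m.
ΔN = Δφ × 111195 = -578.2 m; ΔE = Δλ × 111195 × cos(52.0051°) = -0.0044 × 111195 × 0.615591 = -301.2 m.
Distance = √(ΔE² + ΔN²) = √((-301.2)² + (-578.2)²) = 652.0 m.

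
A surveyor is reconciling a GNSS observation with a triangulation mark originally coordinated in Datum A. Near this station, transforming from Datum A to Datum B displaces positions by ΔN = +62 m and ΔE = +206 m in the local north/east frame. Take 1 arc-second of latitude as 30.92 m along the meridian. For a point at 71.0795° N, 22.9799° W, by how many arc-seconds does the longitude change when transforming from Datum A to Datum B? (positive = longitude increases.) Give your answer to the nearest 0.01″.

Δλ = 20.55″

At latitude 71.0795°, cos φ = 0.324256.
1″ of longitude at this latitude = 30.92 × cos φ = 10.0260 m, so Δλ = 206.0 / 10.0260 = 20.547″.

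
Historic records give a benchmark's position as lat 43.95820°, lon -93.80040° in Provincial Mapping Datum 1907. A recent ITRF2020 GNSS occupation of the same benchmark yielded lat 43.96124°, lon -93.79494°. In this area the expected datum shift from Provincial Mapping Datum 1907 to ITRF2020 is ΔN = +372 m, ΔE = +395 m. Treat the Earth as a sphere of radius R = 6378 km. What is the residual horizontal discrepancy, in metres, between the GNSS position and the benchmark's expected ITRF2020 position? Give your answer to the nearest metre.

Observed coordinate differences: Δφ = +0.00304°, Δλ = +0.00546°.
Converting to metres (1° lat = 111317 m, cos φ = 0.719846): observed ΔN = 338.4 m, observed ΔE = 437.5 m.
Subtracting the expected shift leaves a residual of 338.4 − (372) = -33.6 m north and 437.5 − (395) = 42.5 m east.
Residual distance = √((-33.6)² + 42.5²) = 54.2 m.

54 m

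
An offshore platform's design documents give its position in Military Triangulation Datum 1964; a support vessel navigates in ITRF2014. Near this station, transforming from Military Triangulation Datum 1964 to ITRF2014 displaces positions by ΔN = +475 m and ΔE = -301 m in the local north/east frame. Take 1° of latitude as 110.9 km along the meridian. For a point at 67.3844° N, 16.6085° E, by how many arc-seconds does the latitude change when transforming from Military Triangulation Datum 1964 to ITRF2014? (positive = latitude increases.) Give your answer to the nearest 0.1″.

1° of latitude = 110.9 km, so Δφ = 475.0 / 110900 = 0.0042831° = 15.419″.

Δφ = 15.4″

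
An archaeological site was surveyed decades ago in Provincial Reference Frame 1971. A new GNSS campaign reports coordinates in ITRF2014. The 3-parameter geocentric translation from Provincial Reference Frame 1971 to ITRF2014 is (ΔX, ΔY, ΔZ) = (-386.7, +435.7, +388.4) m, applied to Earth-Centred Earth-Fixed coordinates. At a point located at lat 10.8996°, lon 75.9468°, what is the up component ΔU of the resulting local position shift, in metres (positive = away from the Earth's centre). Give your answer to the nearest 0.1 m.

The local up (radial) axis is (cos φ cos λ, cos φ sin λ, sin φ), giving ΔU = -92.206 + 415.035 + 73.442 = 396.27 m.

ΔU = 396.3 m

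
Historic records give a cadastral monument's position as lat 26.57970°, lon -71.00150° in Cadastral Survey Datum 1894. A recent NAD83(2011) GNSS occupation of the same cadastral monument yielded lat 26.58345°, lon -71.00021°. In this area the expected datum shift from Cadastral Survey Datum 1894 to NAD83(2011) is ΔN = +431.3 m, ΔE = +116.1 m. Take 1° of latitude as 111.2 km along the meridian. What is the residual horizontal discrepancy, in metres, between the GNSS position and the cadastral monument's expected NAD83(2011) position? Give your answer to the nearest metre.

19 m

Observed coordinate differences: Δφ = +0.00375°, Δλ = +0.00129°.
Converting to metres (1° lat = 111200 m, cos φ = 0.894313): observed ΔN = 417.0 m, observed ΔE = 128.3 m.
Subtracting the expected shift leaves a residual of 417.0 − (431.3) = -14.3 m north and 128.3 − (116.1) = 12.2 m east.
Residual distance = √((-14.3)² + 12.2²) = 18.8 m.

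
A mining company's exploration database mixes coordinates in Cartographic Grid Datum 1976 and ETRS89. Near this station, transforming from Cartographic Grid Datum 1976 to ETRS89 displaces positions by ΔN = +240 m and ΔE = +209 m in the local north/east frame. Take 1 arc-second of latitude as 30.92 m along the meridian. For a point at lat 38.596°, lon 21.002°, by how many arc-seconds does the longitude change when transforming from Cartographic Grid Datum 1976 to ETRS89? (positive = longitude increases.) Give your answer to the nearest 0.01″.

Δλ = 8.65″

At latitude 38.596°, cos φ = 0.781564.
1″ of longitude at this latitude = 30.92 × cos φ = 24.1660 m, so Δλ = 209.0 / 24.1660 = 8.649″.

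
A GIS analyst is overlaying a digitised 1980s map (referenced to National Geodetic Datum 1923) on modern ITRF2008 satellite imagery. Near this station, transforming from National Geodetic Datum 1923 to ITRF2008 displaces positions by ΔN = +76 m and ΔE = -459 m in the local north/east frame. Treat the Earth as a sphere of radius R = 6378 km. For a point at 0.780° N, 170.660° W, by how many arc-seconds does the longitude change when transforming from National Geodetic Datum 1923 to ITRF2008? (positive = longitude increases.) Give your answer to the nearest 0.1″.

Δλ = -14.8″

At latitude 0.780°, cos φ = 0.999907.
One radian of longitude at latitude φ spans R cos φ, so Δλ = ΔE / (R cos φ) = -459.0 / (6378000 × 0.999907) = -7.1973e-05 rad = -14.845″.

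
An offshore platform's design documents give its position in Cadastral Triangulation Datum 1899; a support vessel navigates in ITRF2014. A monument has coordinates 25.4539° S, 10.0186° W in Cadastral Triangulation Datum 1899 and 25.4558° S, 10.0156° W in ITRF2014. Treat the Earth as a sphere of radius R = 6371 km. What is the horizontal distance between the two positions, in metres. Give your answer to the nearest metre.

Δφ = -25.4558° − -25.4539° = -0.0019°; Δλ = -10.0156° − -10.0186° = +0.0030°.
1° along a meridian = πR/180 = 111195 m.
ΔN = Δφ × 111195 = -211.3 m; ΔE = Δλ × 111195 × cos(-25.4539°) = +0.0030 × 111195 × 0.902931 = 301.2 m.
Distance = √(ΔE² + ΔN²) = √(301.2² + (-211.3)²) = 367.9 m.

368 m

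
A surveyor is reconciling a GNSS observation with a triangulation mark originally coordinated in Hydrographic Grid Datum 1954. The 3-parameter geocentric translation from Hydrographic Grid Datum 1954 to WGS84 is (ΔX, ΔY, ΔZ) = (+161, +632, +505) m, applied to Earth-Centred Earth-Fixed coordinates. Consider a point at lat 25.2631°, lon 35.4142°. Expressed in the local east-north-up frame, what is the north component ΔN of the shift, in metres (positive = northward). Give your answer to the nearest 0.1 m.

The local north axis is (−sin φ cos λ, −sin φ sin λ, cos φ), giving ΔN = -55.998 − 156.299 + 456.701 = 244.40 m.

ΔN = 244.4 m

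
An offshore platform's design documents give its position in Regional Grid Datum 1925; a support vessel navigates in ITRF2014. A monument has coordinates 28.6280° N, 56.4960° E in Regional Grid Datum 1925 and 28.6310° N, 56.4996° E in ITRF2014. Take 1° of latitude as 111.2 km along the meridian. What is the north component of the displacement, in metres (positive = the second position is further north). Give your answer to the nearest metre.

Δφ = 28.6310° − 28.6280° = +0.0030°; Δλ = 56.4996° − 56.4960° = +0.0036°.
ΔN = Δφ × 111200 = 333.6 m; ΔE = Δλ × 111200 × cos(28.6280°) = +0.0036 × 111200 × 0.877749 = 351.4 m.

ΔN = 334 m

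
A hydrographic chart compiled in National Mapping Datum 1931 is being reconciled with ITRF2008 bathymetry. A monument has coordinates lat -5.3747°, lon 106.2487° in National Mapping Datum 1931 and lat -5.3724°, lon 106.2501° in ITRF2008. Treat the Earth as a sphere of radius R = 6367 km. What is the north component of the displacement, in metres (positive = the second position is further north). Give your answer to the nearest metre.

ΔN = 256 m

Δφ = -5.3724° − -5.3747° = +0.0023°; Δλ = 106.2501° − 106.2487° = +0.0014°.
1° along a meridian = πR/180 = 111125 m.
ΔN = Δφ × 111125 = 255.6 m; ΔE = Δλ × 111125 × cos(-5.3747°) = +0.0014 × 111125 × 0.995603 = 154.9 m.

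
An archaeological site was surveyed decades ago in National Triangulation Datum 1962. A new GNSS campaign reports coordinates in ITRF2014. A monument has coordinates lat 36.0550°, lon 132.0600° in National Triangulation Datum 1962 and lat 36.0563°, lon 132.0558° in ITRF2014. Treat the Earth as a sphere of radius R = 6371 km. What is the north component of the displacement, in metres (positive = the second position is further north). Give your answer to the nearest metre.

ΔN = 145 m

Δφ = 36.0563° − 36.0550° = +0.0013°; Δλ = 132.0558° − 132.0600° = -0.0042°.
1° along a meridian = πR/180 = 111195 m.
ΔN = Δφ × 111195 = 144.6 m; ΔE = Δλ × 111195 × cos(36.0550°) = -0.0042 × 111195 × 0.808452 = -377.6 m.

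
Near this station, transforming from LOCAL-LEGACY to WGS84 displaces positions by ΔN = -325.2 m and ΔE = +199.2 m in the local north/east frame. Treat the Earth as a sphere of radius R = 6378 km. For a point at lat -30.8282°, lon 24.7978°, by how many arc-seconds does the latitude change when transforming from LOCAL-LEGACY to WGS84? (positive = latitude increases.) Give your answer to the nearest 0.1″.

Δφ = -10.5″

On a sphere of radius R, 1 rad of latitude = R, so Δφ = ΔN / R = -325.2 / 6378000 = -5.0988e-05 rad = -10.517″.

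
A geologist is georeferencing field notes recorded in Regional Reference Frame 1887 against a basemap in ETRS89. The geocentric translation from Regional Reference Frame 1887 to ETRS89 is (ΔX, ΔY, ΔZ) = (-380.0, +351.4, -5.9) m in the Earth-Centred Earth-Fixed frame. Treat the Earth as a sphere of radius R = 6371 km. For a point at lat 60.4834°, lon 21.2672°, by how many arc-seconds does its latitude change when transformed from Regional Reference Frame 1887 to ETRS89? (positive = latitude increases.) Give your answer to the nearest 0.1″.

Δφ = 6.3″

sin φ = 0.870213, cos φ = 0.492676, sin λ = 0.362718, cos λ = 0.931899.
North component: ΔN = −sin φ cos λ·ΔX − sin φ sin λ·ΔY + cos φ·ΔZ = −(0.870213)(0.931899)(-380.0) − (0.870213)(0.362718)(351.4) + (0.492676)(-5.9) = 194.34 m.
1° of latitude spans πR/180 = 111195 m, so Δφ = 194.34 / 111195 × 3600 = 6.292″.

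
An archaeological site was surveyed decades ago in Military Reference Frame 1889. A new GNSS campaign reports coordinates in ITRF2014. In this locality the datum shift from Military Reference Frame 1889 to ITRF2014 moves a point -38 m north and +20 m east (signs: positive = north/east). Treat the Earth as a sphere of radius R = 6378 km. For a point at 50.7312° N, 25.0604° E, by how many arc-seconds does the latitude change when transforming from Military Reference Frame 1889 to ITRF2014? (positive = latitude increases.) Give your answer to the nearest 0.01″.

On a sphere of radius R, 1 rad of latitude = R, so Δφ = ΔN / R = -38.0 / 6378000 = -5.9580e-06 rad = -1.229″.

Δφ = -1.23″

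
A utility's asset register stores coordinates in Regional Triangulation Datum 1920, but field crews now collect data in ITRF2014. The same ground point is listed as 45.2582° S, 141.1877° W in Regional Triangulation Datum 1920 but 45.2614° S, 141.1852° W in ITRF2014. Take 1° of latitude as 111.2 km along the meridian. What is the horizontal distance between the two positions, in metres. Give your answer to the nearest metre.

Δφ = -45.2614° − -45.2582° = -0.0032°; Δλ = -141.1852° − -141.1877° = +0.0025°.
ΔN = Δφ × 111200 = -355.8 m; ΔE = Δλ × 111200 × cos(-45.2582°) = +0.0025 × 111200 × 0.703913 = 195.7 m.
Distance = √(ΔE² + ΔN²) = √(195.7² + (-355.8)²) = 406.1 m.

406 m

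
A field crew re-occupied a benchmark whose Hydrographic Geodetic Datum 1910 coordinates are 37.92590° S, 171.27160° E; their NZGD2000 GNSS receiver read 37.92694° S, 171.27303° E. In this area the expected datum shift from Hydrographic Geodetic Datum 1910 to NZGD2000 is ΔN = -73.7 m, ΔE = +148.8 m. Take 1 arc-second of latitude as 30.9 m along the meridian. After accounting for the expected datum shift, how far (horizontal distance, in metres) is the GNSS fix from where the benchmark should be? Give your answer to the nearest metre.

48 m

Observed coordinate differences: Δφ = -0.00104°, Δλ = +0.00143°.
Converting to metres (1° lat = 111240 m, cos φ = 0.788806): observed ΔN = -115.7 m, observed ΔE = 125.5 m.
Subtracting the expected shift leaves a residual of -115.7 − (-73.7) = -42.0 m north and 125.5 − (148.8) = -23.3 m east.
Residual distance = √((-42.0)² + (-23.3)²) = 48.0 m.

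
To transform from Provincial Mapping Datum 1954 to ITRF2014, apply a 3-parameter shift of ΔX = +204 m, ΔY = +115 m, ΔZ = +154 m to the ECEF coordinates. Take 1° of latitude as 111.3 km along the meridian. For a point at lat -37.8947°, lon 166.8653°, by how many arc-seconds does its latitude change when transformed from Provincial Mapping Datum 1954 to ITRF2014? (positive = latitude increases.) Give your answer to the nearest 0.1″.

Δφ = 0.5″

sin φ = -0.614212, cos φ = 0.789141, sin λ = 0.227241, cos λ = -0.973839.
North component: ΔN = −sin φ cos λ·ΔX − sin φ sin λ·ΔY + cos φ·ΔZ = −(-0.614212)(-0.973839)(204) − (-0.614212)(0.227241)(115) + (0.789141)(154) = 15.56 m.
1° of latitude spans 111300 m, so Δφ = 15.56 / 111300 × 3600 = 0.503″.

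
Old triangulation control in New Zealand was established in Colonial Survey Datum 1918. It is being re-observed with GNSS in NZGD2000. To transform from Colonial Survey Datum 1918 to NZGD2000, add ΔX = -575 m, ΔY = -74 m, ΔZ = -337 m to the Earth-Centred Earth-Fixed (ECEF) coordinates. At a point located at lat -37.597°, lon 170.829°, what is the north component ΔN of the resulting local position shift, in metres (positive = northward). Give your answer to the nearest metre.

ΔN = 72 m

The local north axis is (−sin φ cos λ, −sin φ sin λ, cos φ), giving ΔN = 346.325 − 7.196 − 267.012 = 72.12 m.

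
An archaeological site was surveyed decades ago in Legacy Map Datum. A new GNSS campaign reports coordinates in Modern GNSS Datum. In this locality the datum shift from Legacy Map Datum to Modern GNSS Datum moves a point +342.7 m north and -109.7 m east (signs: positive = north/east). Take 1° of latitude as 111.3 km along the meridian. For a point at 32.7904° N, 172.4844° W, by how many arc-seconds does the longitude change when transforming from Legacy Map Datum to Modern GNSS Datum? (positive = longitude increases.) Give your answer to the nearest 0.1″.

Δλ = -4.2″

At latitude 32.7904°, cos φ = 0.840657.
1° of longitude at this latitude = 111.3 × cos φ = 93.57 km, so Δλ = -109.7 / 93565.2 = -0.0011724° = -4.221″.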